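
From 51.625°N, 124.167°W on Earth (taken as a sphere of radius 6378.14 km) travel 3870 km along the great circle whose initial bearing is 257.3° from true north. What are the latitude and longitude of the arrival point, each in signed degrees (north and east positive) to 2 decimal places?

Angular distance δ = d/R = 3870/6378.14 = 0.60676 rad; initial bearing θ = 4.4907 rad.
sin φ₂ = sin φ₁ cos δ + cos φ₁ sin δ cos θ = (0.7840)(0.8215) + (0.6208)(0.5702)(-0.2198) = 0.5662, so φ₂ = 34.49°.
Δλ = atan2(sin θ sin δ cos φ₁, cos δ − sin φ₁ sin φ₂) = atan2(-0.3453, 0.3776) = -42.443°.
λ₂ = -124.167° − 42.443° = -166.61°.

34.49°, -166.61°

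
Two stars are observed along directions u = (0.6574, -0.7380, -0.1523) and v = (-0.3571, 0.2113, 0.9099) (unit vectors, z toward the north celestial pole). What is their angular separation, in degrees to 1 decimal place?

u·v = -0.5293; |u| = 1.0000, |v| = 1.0000.
cos θ = (u·v)/(|u||v|) = -0.5292, so θ = 122.0°.

122.0°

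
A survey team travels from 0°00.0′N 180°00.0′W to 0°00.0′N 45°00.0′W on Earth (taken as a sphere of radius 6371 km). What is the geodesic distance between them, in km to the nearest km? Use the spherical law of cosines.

Let φ₁ = 0.0000 rad, φ₂ = 0.0000 rad, and Δλ = 2.3562 rad.
cos c = sin φ₁ sin φ₂ + cos φ₁ cos φ₂ cos Δλ = (0.0000)(0.0000) + (1.0000)(1.0000)(-0.7071) = -0.70711,
so c = arccos(-0.70711) = 2.35619 rad.
Distance = R·c = 6371 × 2.3562 ≈ 15011 km.

15011 km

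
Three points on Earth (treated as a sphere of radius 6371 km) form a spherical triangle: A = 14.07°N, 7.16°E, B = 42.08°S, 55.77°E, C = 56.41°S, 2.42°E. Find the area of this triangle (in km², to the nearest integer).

18242559 km²

Side lengths (central angles): a = 0.6379, b = 1.2321, c = 1.2524 rad; semiperimeter s = 1.5611.
By l'Huilier's theorem, tan(E/4) = √[tan(s/2) tan((s−a)/2) tan((s−b)/2) tan((s−c)/2)], giving spherical excess E = 0.4494 rad.
Area = E·R² = 0.4494 × (6371)² ≈ 18242559 km².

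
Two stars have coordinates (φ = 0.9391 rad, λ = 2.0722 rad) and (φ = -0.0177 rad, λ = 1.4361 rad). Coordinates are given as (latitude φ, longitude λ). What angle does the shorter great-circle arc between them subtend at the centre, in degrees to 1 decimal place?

62.6°

Let φ₁ = 0.9391 rad, φ₂ = -0.0177 rad, and Δλ = -0.6361 rad.
cos c = sin φ₁ sin φ₂ + cos φ₁ cos φ₂ cos Δλ = (0.8070)(-0.0177) + (0.5905)(0.9998)(0.8044) = 0.46066,
so c = arccos(0.46066) = 1.09205 rad.
So the angular separation is 62.6°.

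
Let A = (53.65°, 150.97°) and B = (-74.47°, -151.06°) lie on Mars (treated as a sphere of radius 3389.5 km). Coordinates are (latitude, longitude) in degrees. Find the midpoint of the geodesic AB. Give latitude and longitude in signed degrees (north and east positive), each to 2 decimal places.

Central angle δ = 2.3348 rad. Interpolating on the sphere with fraction f = 0.5:
P = [sin((1−f)δ)·A + sin(fδ)·B] / sin δ = 1.2738·A + 1.2738·B in Cartesian coordinates,
giving P = (-0.9586, 0.2013, -0.2014), i.e. latitude -11.62°, longitude 168.14°.

-11.62°, 168.14°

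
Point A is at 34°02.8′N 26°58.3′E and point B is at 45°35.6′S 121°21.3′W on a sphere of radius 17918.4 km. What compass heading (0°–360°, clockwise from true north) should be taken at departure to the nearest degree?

Δλ = -148.327° = -2.5888 rad.
y = sin Δλ · cos φ₂ = (-0.5251)(0.6997) = -0.3674
x = cos φ₁ sin φ₂ − sin φ₁ cos φ₂ cos Δλ = (0.8286)(-0.7144) − (0.5599)(0.6997)(-0.8511) = -0.2585
θ = atan2(y, x) = -125.13°; adding 360° gives 235°.

235°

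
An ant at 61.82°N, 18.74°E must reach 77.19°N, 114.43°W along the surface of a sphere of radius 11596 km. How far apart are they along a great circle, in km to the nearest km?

In radians: φ₁ = 1.0790, φ₂ = 1.3472, Δλ = -133.170° = -2.3243 rad.
cos c = sin φ₁ sin φ₂ + cos φ₁ cos φ₂ cos Δλ = (0.8815)(0.9751) + (0.4722)(0.2217)(-0.6842) = 0.78789,
so c = arccos(0.78789) = 0.66342 rad.
Distance = R·c = 11596 × 0.6634 ≈ 7693 km.

7693 km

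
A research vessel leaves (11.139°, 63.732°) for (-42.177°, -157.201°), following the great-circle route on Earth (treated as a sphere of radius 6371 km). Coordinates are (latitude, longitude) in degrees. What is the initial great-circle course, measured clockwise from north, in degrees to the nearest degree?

139°

With φ₁ = 0.1944, φ₂ = -0.7361, Δλ = 2.4272 rad, the forward-azimuth formula gives
θ = atan2( sin Δλ cos φ₂ , cos φ₁ sin φ₂ − sin φ₁ cos φ₂ cos Δλ ) = atan2(0.4855, -0.5506) = 138.59°.
So the initial bearing is 139°.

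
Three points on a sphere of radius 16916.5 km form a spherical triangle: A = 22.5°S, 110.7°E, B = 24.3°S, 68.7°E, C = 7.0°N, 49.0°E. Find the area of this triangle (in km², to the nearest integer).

54553140 km²

Side lengths (central angles): a = 0.6410, b = 1.1722, c = 0.6710 rad; semiperimeter s = 1.2421.
By l'Huilier's theorem, tan(E/4) = √[tan(s/2) tan((s−a)/2) tan((s−b)/2) tan((s−c)/2)], giving spherical excess E = 0.1906 rad.
Area = E·R² = 0.1906 × (16916.5)² ≈ 54553140 km².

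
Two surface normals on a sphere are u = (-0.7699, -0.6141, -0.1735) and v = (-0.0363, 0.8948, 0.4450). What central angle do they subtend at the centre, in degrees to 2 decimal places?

126.78°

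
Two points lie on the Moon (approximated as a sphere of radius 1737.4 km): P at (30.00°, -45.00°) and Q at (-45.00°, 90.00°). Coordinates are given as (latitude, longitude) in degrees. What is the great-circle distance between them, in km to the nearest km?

4302 km

Let φ₁ = 0.5236 rad, φ₂ = -0.7854 rad, and Δλ = 2.3562 rad.
cos c = sin φ₁ sin φ₂ + cos φ₁ cos φ₂ cos Δλ = (0.5000)(-0.7071) + (0.8660)(0.7071)(-0.7071) = -0.78657,
so c = arccos(-0.78657) = 2.47602 rad.
Distance = R·c = 1737.4 × 2.4760 ≈ 4302 km.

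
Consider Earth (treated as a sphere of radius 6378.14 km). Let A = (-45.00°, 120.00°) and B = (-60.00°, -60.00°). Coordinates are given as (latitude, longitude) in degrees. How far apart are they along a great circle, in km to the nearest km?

8349 km

Let φ₁ = -0.7854 rad, φ₂ = -1.0472 rad, and Δλ = -3.1416 rad.
Haversine: a = sin²(Δφ/2) + cos φ₁ cos φ₂ sin²(Δλ/2) = 0.0170 + (0.7071)(0.5000)(1.0000) = 0.37059.
Central angle c = 2·arcsin(√a) = 1.30900 rad.
Distance = R·c = 6378.14 × 1.3090 ≈ 8349 km.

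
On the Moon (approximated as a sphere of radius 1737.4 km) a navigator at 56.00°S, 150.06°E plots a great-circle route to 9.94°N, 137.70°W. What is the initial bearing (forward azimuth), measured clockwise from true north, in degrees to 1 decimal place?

With φ₁ = -0.9774, φ₂ = 0.1735, Δλ = 1.2608 rad, the forward-azimuth formula gives
θ = atan2( sin Δλ cos φ₂ , cos φ₁ sin φ₂ − sin φ₁ cos φ₂ cos Δλ ) = atan2(0.9380, 0.3456) = 69.77°.
So the initial bearing is 69.8°.

69.8°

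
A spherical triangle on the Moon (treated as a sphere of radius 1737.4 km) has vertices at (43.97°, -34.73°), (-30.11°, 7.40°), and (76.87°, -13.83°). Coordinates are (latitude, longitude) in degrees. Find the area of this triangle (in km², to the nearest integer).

1400083 km²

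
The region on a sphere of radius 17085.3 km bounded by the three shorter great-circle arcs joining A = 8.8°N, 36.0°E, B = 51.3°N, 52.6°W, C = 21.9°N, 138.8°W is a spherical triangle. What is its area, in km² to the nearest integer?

231123772 km²

Side lengths (central angles): a = 1.2350, b = 2.5984, c = 1.4359 rad; semiperimeter s = 2.6347.
By l'Huilier's theorem, tan(E/4) = √[tan(s/2) tan((s−a)/2) tan((s−b)/2) tan((s−c)/2)], giving spherical excess E = 0.7918 rad.
Area = E·R² = 0.7918 × (17085.3)² ≈ 231123772 km².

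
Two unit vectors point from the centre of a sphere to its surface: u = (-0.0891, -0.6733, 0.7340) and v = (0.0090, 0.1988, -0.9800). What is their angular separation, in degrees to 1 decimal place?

u·v = -0.8540; |u| = 1.0000, |v| = 1.0000.
cos θ = (u·v)/(|u||v|) = -0.8540, so θ = 148.6°.

148.6°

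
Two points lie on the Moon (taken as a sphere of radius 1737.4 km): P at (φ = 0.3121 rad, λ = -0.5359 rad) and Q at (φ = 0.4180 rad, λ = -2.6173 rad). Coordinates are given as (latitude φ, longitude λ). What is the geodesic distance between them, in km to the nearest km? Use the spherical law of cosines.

3259 km

With latitudes φ₁ = 17.882°, φ₂ = 23.950° and longitude difference Δλ = -119.255°:
cos c = sin φ₁ sin φ₂ + cos φ₁ cos φ₂ cos Δλ = (0.3071)(0.4059) + (0.9517)(0.9139)(-0.4887) = -0.30041,
so c = arccos(-0.30041) = 1.87592 rad.
Distance = R·c = 1737.4 × 1.8759 ≈ 3259 km.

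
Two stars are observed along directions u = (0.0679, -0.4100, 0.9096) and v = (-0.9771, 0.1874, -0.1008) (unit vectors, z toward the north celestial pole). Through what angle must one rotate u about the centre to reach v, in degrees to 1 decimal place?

103.6°

u·v = -0.2349; |u| = 1.0000, |v| = 1.0000.
cos θ = (u·v)/(|u||v|) = -0.2349, so θ = 103.6°.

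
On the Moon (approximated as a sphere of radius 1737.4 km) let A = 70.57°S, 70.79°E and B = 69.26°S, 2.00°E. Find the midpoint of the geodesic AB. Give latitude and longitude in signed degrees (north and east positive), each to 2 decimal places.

The central angle between A and B is δ = 0.3909 rad.
With f = 0.5, the slerp weights are sin((1−f)δ)/sin δ = 0.5097 and sin(fδ)/sin δ = 0.5097.
Weighted sum of the unit vectors: (0.5097)·(0.1095,0.3141,-0.9430) + (0.5097)·(0.3539,0.0124,-0.9352) = (0.2362, 0.1664, -0.9574).
Converting back: φ = atan2(z, √(x²+y²)) = -73.21°, λ = atan2(y, x) = 35.17°.

-73.21°, 35.17°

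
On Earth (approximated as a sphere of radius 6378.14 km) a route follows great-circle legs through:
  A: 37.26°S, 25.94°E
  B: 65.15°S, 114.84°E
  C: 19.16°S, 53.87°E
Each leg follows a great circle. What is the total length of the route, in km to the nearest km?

Leg A→B: central angle 0.9815 rad, distance 6260.0 km.
Leg B→C: central angle 1.0582 rad, distance 6749.3 km.
Total: 6260.0 + 6749.3 ≈ 13009 km.

13009 km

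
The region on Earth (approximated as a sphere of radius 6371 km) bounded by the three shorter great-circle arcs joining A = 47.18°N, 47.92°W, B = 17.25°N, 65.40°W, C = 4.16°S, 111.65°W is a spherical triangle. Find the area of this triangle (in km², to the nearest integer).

Side lengths (central angles): a = 0.8800, b = 1.3214, c = 0.5796 rad; semiperimeter s = 1.3905.
By l'Huilier's theorem, tan(E/4) = √[tan(s/2) tan((s−a)/2) tan((s−b)/2) tan((s−c)/2)], giving spherical excess E = 0.2271 rad.
Area = E·R² = 0.2271 × (6371)² ≈ 9218175 km².

9218175 km²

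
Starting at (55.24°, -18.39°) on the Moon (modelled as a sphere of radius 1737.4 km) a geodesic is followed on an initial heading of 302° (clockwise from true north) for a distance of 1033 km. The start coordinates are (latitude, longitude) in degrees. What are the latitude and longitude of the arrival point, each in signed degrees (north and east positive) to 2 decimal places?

58.19°, -82.71°

Angular distance δ = d/R = 1033/1737.4 = 0.59457 rad; initial bearing θ = 5.2709 rad.
sin φ₂ = sin φ₁ cos δ + cos φ₁ sin δ cos θ = (0.8215)(0.8284) + (0.5701)(0.5601)(0.5299) = 0.8498, so φ₂ = 58.19°.
Δλ = atan2(sin θ sin δ cos φ₁, cos δ − sin φ₁ sin φ₂) = atan2(-0.2708, 0.1302) = -64.318°.
λ₂ = -18.390° − 64.318° = -82.71°.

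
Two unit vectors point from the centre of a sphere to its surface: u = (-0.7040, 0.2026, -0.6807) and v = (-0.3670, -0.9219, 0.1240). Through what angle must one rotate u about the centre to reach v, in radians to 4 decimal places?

u·v = -0.0128; |u| = 1.0000, |v| = 1.0000.
cos θ = (u·v)/(|u||v|) = -0.0128, so θ = 1.5836 rad.

1.5836 rad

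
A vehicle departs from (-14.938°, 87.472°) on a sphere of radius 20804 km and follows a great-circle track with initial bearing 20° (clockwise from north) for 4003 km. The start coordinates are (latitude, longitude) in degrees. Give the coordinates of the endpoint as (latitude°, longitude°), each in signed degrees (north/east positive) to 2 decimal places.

Angular distance δ = d/R = 4003/20804 = 0.19241 rad; initial bearing θ = 0.3491 rad.
sin φ₂ = sin φ₁ cos δ + cos φ₁ sin δ cos θ = (-0.2578)(0.9815) + (0.9662)(0.1912)(0.9397) = -0.0794, so φ₂ = -4.55°.
Δλ = atan2(sin θ sin δ cos φ₁, cos δ − sin φ₁ sin φ₂) = atan2(0.0632, 0.9611) = 3.762°.
λ₂ = 87.472° + 3.762° = 91.23°.

-4.55°, 91.23°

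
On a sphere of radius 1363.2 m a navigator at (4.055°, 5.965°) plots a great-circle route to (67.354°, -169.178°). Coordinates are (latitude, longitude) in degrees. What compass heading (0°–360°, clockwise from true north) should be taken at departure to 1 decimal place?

With φ₁ = 0.0708, φ₂ = 1.1755, Δλ = -3.0568 rad, the forward-azimuth formula gives
θ = atan2( sin Δλ cos φ₂ , cos φ₁ sin φ₂ − sin φ₁ cos φ₂ cos Δλ ) = atan2(-0.0326, 0.9477) = -1.97°.
Adding 360° brings this into [0°, 360°): 358.0°.

358.0°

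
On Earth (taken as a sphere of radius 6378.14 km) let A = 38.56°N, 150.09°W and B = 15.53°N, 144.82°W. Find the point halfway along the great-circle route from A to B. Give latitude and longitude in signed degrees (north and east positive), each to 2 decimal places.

Central angle δ = 0.4100 rad. Interpolating on the sphere with fraction f = 0.5:
P = [sin((1−f)δ)·A + sin(fδ)·B] / sin δ = 0.5107·A + 0.5107·B in Cartesian coordinates,
giving P = (-0.7483, -0.4826, 0.4551), i.e. latitude 27.07°, longitude -147.18°.

27.07°, -147.18°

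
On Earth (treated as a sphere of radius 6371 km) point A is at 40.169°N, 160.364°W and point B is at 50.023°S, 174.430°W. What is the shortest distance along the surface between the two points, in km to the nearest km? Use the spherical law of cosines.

10123 km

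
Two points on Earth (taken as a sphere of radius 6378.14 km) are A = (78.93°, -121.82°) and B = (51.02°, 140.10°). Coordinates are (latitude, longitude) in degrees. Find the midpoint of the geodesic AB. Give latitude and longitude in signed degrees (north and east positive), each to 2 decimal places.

70.25°, 157.62°

Central angle δ = 0.7289 rad. Interpolating on the sphere with fraction f = 0.5:
P = [sin((1−f)δ)·A + sin(fδ)·B] / sin δ = 0.5351·A + 0.5351·B in Cartesian coordinates,
giving P = (-0.3124, 0.1286, 0.9412), i.e. latitude 70.25°, longitude 157.62°.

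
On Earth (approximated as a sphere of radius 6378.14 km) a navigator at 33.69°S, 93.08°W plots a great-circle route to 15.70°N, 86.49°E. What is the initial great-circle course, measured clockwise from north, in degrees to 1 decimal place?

178.7°

Δλ = 179.570° = 3.1341 rad.
y = sin Δλ · cos φ₂ = (0.0075)(0.9627) = 0.0072
x = cos φ₁ sin φ₂ − sin φ₁ cos φ₂ cos Δλ = (0.8321)(0.2706) − (-0.5547)(0.9627)(-1.0000) = -0.3088
θ = atan2(y, x) = 178.66°, so the bearing is 178.7°.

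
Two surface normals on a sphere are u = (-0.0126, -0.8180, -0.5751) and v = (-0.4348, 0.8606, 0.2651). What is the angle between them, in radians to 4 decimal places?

2.5886 rad

u·v = -0.8510; |u| = 1.0000, |v| = 1.0000.
cos θ = (u·v)/(|u||v|) = -0.8510, so θ = 2.5886 rad.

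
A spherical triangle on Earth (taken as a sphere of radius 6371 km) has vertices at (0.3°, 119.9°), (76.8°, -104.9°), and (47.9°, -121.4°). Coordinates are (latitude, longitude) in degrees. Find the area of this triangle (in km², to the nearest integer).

Side lengths (central angles): a = 0.5173, b = 1.8945, c = 1.7284 rad; semiperimeter s = 2.0701.
By l'Huilier's theorem, tan(E/4) = √[tan(s/2) tan((s−a)/2) tan((s−b)/2) tan((s−c)/2)], giving spherical excess E = 0.6288 rad.
Area = E·R² = 0.6288 × (6371)² ≈ 25522623 km².

25522623 km²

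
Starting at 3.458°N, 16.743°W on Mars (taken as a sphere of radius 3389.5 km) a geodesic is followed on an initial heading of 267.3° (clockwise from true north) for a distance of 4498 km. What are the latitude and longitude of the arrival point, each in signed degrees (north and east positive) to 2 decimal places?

Angular distance δ = d/R = 4498/3389.5 = 1.32704 rad; initial bearing θ = 4.6653 rad.
sin φ₂ = sin φ₁ cos δ + cos φ₁ sin δ cos θ = (0.0603)(0.2414) + (0.9982)(0.9704)(-0.0471) = -0.0311, so φ₂ = -1.78°.
Δλ = atan2(sin θ sin δ cos φ₁, cos δ − sin φ₁ sin φ₂) = atan2(-0.9676, 0.2432) = -75.890°.
λ₂ = -16.743° − 75.890° = -92.63°.

-1.78°, -92.63°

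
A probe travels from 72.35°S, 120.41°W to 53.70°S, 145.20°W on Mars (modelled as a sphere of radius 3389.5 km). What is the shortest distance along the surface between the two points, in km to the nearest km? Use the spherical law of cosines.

1267 km

With latitudes φ₁ = -72.350°, φ₂ = -53.700° and longitude difference Δλ = -24.790°:
cos c = sin φ₁ sin φ₂ + cos φ₁ cos φ₂ cos Δλ = (-0.9529)(-0.8059) + (0.3032)(0.5920)(0.9079) = 0.93095,
so c = arccos(0.93095) = 0.37379 rad.
Distance = R·c = 3389.5 × 0.3738 ≈ 1267 km.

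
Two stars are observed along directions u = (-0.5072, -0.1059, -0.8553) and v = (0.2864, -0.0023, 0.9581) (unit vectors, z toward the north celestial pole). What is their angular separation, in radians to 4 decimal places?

u·v = -0.9645; |u| = 1.0000, |v| = 1.0000.
cos θ = (u·v)/(|u||v|) = -0.9645, so θ = 2.8743 rad.

2.8743 rad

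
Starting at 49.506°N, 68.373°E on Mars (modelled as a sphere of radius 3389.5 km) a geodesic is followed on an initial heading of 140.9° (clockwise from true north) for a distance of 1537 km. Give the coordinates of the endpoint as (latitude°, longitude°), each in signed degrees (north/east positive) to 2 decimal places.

Angular distance δ = d/R = 1537/3389.5 = 0.45346 rad; initial bearing θ = 2.4592 rad.
sin φ₂ = sin φ₁ cos δ + cos φ₁ sin δ cos θ = (0.7605)(0.8989) + (0.6494)(0.4381)(-0.7760) = 0.4629, so φ₂ = 27.57°.
Δλ = atan2(sin θ sin δ cos φ₁, cos δ − sin φ₁ sin φ₂) = atan2(0.1794, 0.5469) = 18.161°.
λ₂ = 68.373° + 18.161° = 86.53°.

27.57°, 86.53°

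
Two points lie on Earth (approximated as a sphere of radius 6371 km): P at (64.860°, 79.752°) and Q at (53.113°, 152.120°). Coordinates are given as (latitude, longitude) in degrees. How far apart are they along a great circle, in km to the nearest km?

4086 km

In radians: φ₁ = 1.1320, φ₂ = 0.9270, Δλ = 72.368° = 1.2631 rad.
Haversine: a = sin²(Δφ/2) + cos φ₁ cos φ₂ sin²(Δλ/2) = 0.0105 + (0.4248)(0.6002)(0.3485) = 0.09935.
Central angle c = 2·arcsin(√a) = 0.64134 rad.
Distance = R·c = 6371 × 0.6413 ≈ 4086 km.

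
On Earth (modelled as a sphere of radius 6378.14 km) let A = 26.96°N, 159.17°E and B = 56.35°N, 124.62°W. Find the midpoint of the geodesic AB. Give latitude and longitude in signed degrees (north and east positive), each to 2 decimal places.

The central angle between A and B is δ = 1.0528 rad.
With f = 0.5, the slerp weights are sin((1−f)δ)/sin δ = 0.5783 and sin(fδ)/sin δ = 0.5783.
Weighted sum of the unit vectors: (0.5783)·(-0.8331,0.3170,0.4534) + (0.5783)·(-0.3148,-0.4560,0.8324) = (-0.6638, -0.0804, 0.7436).
Converting back: φ = atan2(z, √(x²+y²)) = 48.04°, λ = atan2(y, x) = -173.09°.

48.04°, -173.09°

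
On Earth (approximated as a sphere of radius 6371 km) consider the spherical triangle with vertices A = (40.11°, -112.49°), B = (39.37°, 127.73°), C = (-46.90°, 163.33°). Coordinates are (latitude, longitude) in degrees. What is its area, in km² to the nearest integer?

76030842 km²

Side lengths (central angles): a = 1.6045, b = 2.0014, c = 1.4555 rad; semiperimeter s = 2.5307.
By l'Huilier's theorem, tan(E/4) = √[tan(s/2) tan((s−a)/2) tan((s−b)/2) tan((s−c)/2)], giving spherical excess E = 1.8732 rad.
Area = E·R² = 1.8732 × (6371)² ≈ 76030842 km².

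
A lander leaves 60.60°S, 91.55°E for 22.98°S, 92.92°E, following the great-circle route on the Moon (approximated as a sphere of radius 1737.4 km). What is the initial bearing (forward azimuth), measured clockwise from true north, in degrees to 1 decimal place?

2.1°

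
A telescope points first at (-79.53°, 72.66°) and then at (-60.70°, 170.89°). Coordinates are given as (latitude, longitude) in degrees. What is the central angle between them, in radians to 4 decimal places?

Let φ₁ = -1.3881 rad, φ₂ = -1.0594 rad, and Δλ = 1.7144 rad.
Haversine: a = sin²(Δφ/2) + cos φ₁ cos φ₂ sin²(Δλ/2) = 0.0268 + (0.1817)(0.4894)(0.5716) = 0.07759.
Central angle c = 2·arcsin(√a) = 0.56457 rad.
So the angular separation is 0.5646 rad.

0.5646 rad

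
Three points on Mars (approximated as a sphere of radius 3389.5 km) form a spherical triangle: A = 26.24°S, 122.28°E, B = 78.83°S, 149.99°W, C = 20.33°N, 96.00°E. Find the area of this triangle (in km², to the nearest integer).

3250846 km²

Side lengths (central angles): a = 1.9985, b = 0.9266, c = 1.1145 rad; semiperimeter s = 2.0198.
By l'Huilier's theorem, tan(E/4) = √[tan(s/2) tan((s−a)/2) tan((s−b)/2) tan((s−c)/2)], giving spherical excess E = 0.2830 rad.
Area = E·R² = 0.2830 × (3389.5)² ≈ 3250846 km².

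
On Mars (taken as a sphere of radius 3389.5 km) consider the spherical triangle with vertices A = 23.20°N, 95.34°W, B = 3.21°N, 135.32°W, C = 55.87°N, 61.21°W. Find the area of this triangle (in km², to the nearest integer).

2495838 km²

Side lengths (central angles): a = 1.3697, b = 0.7182, c = 0.7594 rad; semiperimeter s = 1.4237.
By l'Huilier's theorem, tan(E/4) = √[tan(s/2) tan((s−a)/2) tan((s−b)/2) tan((s−c)/2)], giving spherical excess E = 0.2172 rad.
Area = E·R² = 0.2172 × (3389.5)² ≈ 2495838 km².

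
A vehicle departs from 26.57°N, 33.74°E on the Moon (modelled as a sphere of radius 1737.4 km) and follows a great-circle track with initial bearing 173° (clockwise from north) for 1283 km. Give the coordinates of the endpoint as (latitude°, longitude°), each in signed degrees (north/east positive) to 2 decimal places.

Angular distance δ = d/R = 1283/1737.4 = 0.73846 rad; initial bearing θ = 3.0194 rad.
sin φ₂ = sin φ₁ cos δ + cos φ₁ sin δ cos θ = (0.4473)(0.7395) + (0.8944)(0.6731)(-0.9925) = -0.2668, so φ₂ = -15.47°.
Δλ = atan2(sin θ sin δ cos φ₁, cos δ − sin φ₁ sin φ₂) = atan2(0.0734, 0.8588) = 4.883°.
λ₂ = 33.740° + 4.883° = 38.62°.

-15.47°, 38.62°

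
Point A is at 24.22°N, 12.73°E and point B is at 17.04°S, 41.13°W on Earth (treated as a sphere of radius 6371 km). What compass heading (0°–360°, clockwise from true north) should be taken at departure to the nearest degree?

237°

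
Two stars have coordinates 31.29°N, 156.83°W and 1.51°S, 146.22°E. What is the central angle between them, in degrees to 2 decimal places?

63.12°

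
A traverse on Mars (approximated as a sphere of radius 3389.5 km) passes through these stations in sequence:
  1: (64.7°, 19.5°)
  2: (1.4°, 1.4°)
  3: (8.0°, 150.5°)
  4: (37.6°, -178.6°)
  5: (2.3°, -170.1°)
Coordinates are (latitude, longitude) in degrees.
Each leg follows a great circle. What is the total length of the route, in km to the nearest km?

17114 km

Leg 1→2: central angle 1.1283 rad, distance 3824.4 km.
Leg 2→3: central angle 2.5793 rad, distance 8742.7 km.
Leg 3→4: central angle 0.7103 rad, distance 2407.7 km.
Leg 4→5: central angle 0.6310 rad, distance 2138.8 km.
Total: 3824.4 + 8742.7 + 2407.7 + 2138.8 ≈ 17114 km.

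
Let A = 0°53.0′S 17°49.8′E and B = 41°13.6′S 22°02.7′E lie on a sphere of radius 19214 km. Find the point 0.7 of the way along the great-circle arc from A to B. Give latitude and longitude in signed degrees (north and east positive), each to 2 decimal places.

Central angle δ = 0.7073 rad. Interpolating on the sphere with fraction f = 0.7:
P = [sin((1−f)δ)·A + sin(fδ)·B] / sin δ = 0.3241·A + 0.7312·B in Cartesian coordinates,
giving P = (0.8182, 0.3056, -0.4869), i.e. latitude -29.14°, longitude 20.48°.

-29.14°, 20.48°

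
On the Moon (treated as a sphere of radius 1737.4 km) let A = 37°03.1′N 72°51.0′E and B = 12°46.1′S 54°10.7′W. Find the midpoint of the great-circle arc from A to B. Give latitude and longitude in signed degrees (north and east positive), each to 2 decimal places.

The central angle between A and B is δ = 2.2167 rad.
With f = 0.5, the slerp weights are sin((1−f)δ)/sin δ = 1.1207 and sin(fδ)/sin δ = 1.1207.
Weighted sum of the unit vectors: (1.1207)·(0.2353,0.7626,0.6025) + (1.1207)·(0.5708,-0.7908,-0.2210) = (0.9034, -0.0316, 0.4276).
Converting back: φ = atan2(z, √(x²+y²)) = 25.31°, λ = atan2(y, x) = -2.00°.

25.31°, -2.00°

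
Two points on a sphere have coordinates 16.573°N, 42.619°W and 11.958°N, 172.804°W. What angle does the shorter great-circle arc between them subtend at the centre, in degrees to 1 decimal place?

123.1°

With latitudes φ₁ = 16.573°, φ₂ = 11.958° and longitude difference Δλ = -130.185°:
Haversine: a = sin²(Δφ/2) + cos φ₁ cos φ₂ sin²(Δλ/2) = 0.0016 + (0.9585)(0.9783)(0.8226) = 0.77297.
Central angle c = 2·arcsin(√a) = 2.14830 rad.
So the angular separation is 123.1°.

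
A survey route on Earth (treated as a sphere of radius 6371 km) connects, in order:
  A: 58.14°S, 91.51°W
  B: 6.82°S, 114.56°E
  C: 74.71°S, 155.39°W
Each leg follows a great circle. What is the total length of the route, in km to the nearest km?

21699 km

Leg A→B: central angle 1.9497 rad, distance 12421.7 km.
Leg B→C: central angle 1.4562 rad, distance 9277.6 km.
Total: 12421.7 + 9277.6 ≈ 21699 km.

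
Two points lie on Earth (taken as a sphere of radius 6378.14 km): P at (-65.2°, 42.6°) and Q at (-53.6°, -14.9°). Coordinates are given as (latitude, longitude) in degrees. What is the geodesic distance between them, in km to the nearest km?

3360 km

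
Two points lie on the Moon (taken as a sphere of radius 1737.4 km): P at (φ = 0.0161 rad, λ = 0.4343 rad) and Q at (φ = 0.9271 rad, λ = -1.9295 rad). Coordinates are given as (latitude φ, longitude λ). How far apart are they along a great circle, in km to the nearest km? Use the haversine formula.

Let φ₁ = 0.0161 rad, φ₂ = 0.9271 rad, and Δλ = -2.3638 rad.
Haversine: a = sin²(Δφ/2) + cos φ₁ cos φ₂ sin²(Δλ/2) = 0.1935 + (0.9999)(0.6002)(0.8562) = 0.70733.
Central angle c = 2·arcsin(√a) = 1.99836 rad.
Distance = R·c = 1737.4 × 1.9984 ≈ 3472 km.

3472 km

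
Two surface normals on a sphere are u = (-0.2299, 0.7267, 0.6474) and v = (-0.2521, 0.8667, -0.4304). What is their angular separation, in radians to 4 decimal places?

1.1493 rad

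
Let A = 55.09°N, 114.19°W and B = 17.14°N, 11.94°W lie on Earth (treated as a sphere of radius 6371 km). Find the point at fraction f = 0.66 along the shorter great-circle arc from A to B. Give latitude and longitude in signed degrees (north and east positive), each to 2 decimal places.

39.21°, -32.01°

Central angle δ = 1.4448 rad. Interpolating on the sphere with fraction f = 0.66:
P = [sin((1−f)δ)·A + sin(fδ)·B] / sin δ = 0.4755·A + 0.8220·B in Cartesian coordinates,
giving P = (0.6570, -0.4107, 0.6322), i.e. latitude 39.21°, longitude -32.01°.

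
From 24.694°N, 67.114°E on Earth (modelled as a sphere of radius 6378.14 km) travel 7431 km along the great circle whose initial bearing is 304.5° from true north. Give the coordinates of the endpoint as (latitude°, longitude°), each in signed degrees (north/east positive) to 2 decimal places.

39.62°, -12.33°

Angular distance δ = d/R = 7431/6378.14 = 1.16507 rad; initial bearing θ = 5.3145 rad.
sin φ₂ = sin φ₁ cos δ + cos φ₁ sin δ cos θ = (0.4178)(0.3947) + (0.9086)(0.9188)(0.5664) = 0.6377, so φ₂ = 39.62°.
Δλ = atan2(sin θ sin δ cos φ₁, cos δ − sin φ₁ sin φ₂) = atan2(-0.6880, 0.1283) = -79.439°.
λ₂ = 67.114° − 79.439° = -12.33°.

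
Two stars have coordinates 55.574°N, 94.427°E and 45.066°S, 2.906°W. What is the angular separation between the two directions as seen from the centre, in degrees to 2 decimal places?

Let φ₁ = 0.9699 rad, φ₂ = -0.7866 rad, and Δλ = -1.6988 rad.
Haversine: a = sin²(Δφ/2) + cos φ₁ cos φ₂ sin²(Δλ/2) = 0.5923 + (0.5653)(0.7063)(0.5638) = 0.81745.
Central angle c = 2·arcsin(√a) = 2.25867 rad.
So the angular separation is 129.41°.

129.41°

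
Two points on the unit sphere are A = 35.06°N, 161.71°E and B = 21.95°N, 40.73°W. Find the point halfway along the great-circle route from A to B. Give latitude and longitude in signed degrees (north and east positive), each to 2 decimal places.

Central angle δ = 2.0795 rad. Interpolating on the sphere with fraction f = 0.5:
P = [sin((1−f)δ)·A + sin(fδ)·B] / sin δ = 0.9873·A + 0.9873·B in Cartesian coordinates,
giving P = (-0.0734, -0.3439, 0.9361), i.e. latitude 69.41°, longitude -102.05°.

69.41°, -102.05°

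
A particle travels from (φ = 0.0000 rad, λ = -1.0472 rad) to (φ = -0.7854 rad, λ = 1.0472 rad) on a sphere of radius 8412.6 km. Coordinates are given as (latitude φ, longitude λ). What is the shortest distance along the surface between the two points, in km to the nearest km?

Let φ₁ = 0.0000 rad, φ₂ = -0.7854 rad, and Δλ = 2.0944 rad.
cos c = sin φ₁ sin φ₂ + cos φ₁ cos φ₂ cos Δλ = (0.0000)(-0.7071) + (1.0000)(0.7071)(-0.5000) = -0.35356,
so c = arccos(-0.35356) = 1.93217 rad.
Distance = R·c = 8412.6 × 1.9322 ≈ 16255 km.

16255 km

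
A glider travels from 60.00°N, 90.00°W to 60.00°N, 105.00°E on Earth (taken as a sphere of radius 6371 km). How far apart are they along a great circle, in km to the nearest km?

6609 km

In radians: φ₁ = 1.0472, φ₂ = 1.0472, Δλ = -165.000° = -2.8798 rad.
cos c = sin φ₁ sin φ₂ + cos φ₁ cos φ₂ cos Δλ = (0.8660)(0.8660) + (0.5000)(0.5000)(-0.9659) = 0.50852,
so c = arccos(0.50852) = 1.03733 rad.
Distance = R·c = 6371 × 1.0373 ≈ 6609 km.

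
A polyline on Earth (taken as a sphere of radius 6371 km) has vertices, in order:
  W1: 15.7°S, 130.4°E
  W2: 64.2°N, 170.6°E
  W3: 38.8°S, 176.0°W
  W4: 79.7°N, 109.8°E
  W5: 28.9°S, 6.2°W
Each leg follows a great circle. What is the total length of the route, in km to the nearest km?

48645 km

Leg W1→W2: central angle 1.4943 rad, distance 9520.3 km.
Leg W2→W3: central angle 1.8072 rad, distance 11513.5 km.
Leg W3→W4: central angle 2.1878 rad, distance 13938.2 km.
Leg W4→W5: central angle 2.1461 rad, distance 13673.0 km.
Total: 9520.3 + 11513.5 + 13938.2 + 13673.0 ≈ 48645 km.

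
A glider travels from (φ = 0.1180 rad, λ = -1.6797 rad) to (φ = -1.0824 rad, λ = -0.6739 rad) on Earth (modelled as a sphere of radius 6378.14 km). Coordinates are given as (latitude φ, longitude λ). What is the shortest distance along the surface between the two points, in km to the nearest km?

With latitudes φ₁ = 6.761°, φ₂ = -62.017° and longitude difference Δλ = 57.628°:
cos c = sin φ₁ sin φ₂ + cos φ₁ cos φ₂ cos Δλ = (0.1177)(-0.8831) + (0.9930)(0.4692)(0.5354) = 0.14551,
so c = arccos(0.14551) = 1.42477 rad.
Distance = R·c = 6378.14 × 1.4248 ≈ 9087 km.

9087 km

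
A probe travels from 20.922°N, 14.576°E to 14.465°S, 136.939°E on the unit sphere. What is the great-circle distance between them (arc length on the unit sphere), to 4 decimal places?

In radians: φ₁ = 0.3652, φ₂ = -0.2525, Δλ = 122.363° = 2.1356 rad.
cos c = sin φ₁ sin φ₂ + cos φ₁ cos φ₂ cos Δλ = (0.3571)(-0.2498) + (0.9341)(0.9683)(-0.5353) = -0.57334,
so c = arccos(-0.57334) = 2.18137 rad.
On the unit sphere the arc length equals the central angle: 2.1814.

2.1814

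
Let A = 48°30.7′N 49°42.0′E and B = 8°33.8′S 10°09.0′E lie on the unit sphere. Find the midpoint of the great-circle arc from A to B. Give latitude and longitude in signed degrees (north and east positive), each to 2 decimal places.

Central angle δ = 1.1663 rad. Interpolating on the sphere with fraction f = 0.5:
P = [sin((1−f)δ)·A + sin(fδ)·B] / sin δ = 0.5990·A + 0.5990·B in Cartesian coordinates,
giving P = (0.8397, 0.4070, 0.3595), i.e. latitude 21.07°, longitude 25.86°.

21.07°, 25.86°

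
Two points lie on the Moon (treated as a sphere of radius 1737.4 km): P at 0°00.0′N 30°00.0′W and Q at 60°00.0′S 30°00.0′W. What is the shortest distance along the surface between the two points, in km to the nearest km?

Let φ₁ = 0.0000 rad, φ₂ = -1.0472 rad, and Δλ = 0.0000 rad.
Haversine: a = sin²(Δφ/2) + cos φ₁ cos φ₂ sin²(Δλ/2) = 0.2500 + (1.0000)(0.5000)(0.0000) = 0.25000.
Central angle c = 2·arcsin(√a) = 1.04720 rad.
Distance = R·c = 1737.4 × 1.0472 ≈ 1819 km.

1819 km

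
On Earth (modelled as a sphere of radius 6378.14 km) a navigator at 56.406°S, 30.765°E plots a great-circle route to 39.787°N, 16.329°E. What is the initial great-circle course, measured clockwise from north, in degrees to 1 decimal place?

348.9°

With φ₁ = -0.9845, φ₂ = 0.6944, Δλ = -0.2520 rad, the forward-azimuth formula gives
θ = atan2( sin Δλ cos φ₂ , cos φ₁ sin φ₂ − sin φ₁ cos φ₂ cos Δλ ) = atan2(-0.1916, 0.9740) = -11.13°.
Adding 360° brings this into [0°, 360°): 348.9°.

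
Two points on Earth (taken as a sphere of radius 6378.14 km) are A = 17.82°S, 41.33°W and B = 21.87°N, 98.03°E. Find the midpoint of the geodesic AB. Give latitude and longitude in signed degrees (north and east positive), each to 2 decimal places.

5.81°, 26.38°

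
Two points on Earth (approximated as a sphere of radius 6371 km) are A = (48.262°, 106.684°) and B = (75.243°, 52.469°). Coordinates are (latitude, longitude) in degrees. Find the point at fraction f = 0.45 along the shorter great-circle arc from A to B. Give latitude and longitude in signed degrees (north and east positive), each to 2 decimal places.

Central angle δ = 0.6081 rad. Interpolating on the sphere with fraction f = 0.45:
P = [sin((1−f)δ)·A + sin(fδ)·B] / sin δ = 0.5746·A + 0.4730·B in Cartesian coordinates,
giving P = (-0.0364, 0.4620, 0.8862), i.e. latitude 62.39°, longitude 94.51°.

62.39°, 94.51°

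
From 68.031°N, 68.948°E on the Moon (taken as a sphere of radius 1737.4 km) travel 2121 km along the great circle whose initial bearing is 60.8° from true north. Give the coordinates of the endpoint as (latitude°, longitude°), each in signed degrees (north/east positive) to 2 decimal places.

29.30°, 178.84°

Angular distance δ = d/R = 2121/1737.4 = 1.22079 rad; initial bearing θ = 1.0612 rad.
sin φ₂ = sin φ₁ cos δ + cos φ₁ sin δ cos θ = (0.9274)(0.3429) + (0.3741)(0.9394)(0.4879) = 0.4894, so φ₂ = 29.30°.
Δλ = atan2(sin θ sin δ cos φ₁, cos δ − sin φ₁ sin φ₂) = atan2(0.3068, -0.1110) = 109.893°.
λ₂ = 68.948° + 109.893° = 178.84°.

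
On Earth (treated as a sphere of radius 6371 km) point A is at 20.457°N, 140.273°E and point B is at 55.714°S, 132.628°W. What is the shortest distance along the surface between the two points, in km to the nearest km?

In radians: φ₁ = 0.3570, φ₂ = -0.9724, Δλ = 87.099° = 1.5202 rad.
cos c = sin φ₁ sin φ₂ + cos φ₁ cos φ₂ cos Δλ = (0.3495)(-0.8262) + (0.9369)(0.5633)(0.0506) = -0.26206,
so c = arccos(-0.26206) = 1.83595 rad.
Distance = R·c = 6371 × 1.8360 ≈ 11697 km.

11697 km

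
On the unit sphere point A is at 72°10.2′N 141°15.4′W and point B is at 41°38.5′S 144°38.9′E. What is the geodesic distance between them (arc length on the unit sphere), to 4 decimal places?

2.1771

Let φ₁ = 1.2596 rad, φ₂ = -0.7268 rad, and Δλ = -1.2932 rad.
cos c = sin φ₁ sin φ₂ + cos φ₁ cos φ₂ cos Δλ = (0.9520)(-0.6645) + (0.3062)(0.7473)(0.2740) = -0.56985,
so c = arccos(-0.56985) = 2.17712 rad.
On the unit sphere the arc length equals the central angle: 2.1771.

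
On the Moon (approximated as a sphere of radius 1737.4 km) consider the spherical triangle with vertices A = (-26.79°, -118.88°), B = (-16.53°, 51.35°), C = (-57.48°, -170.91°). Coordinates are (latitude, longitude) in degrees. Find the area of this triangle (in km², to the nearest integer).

Side lengths (central angles): a = 1.7128, b = 0.8294, c = 2.3676 rad; semiperimeter s = 2.4549.
By l'Huilier's theorem, tan(E/4) = √[tan(s/2) tan((s−a)/2) tan((s−b)/2) tan((s−c)/2)], giving spherical excess E = 0.8818 rad.
Area = E·R² = 0.8818 × (1737.4)² ≈ 2661720 km².

2661720 km²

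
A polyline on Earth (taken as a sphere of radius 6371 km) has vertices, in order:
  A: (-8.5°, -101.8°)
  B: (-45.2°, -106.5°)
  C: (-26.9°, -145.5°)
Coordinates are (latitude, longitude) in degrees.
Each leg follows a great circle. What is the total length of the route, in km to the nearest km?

Leg A→B: central angle 0.6444 rad, distance 4105.8 km.
Leg B→C: central angle 0.6277 rad, distance 3999.0 km.
Total: 4105.8 + 3999.0 ≈ 8105 km.

8105 km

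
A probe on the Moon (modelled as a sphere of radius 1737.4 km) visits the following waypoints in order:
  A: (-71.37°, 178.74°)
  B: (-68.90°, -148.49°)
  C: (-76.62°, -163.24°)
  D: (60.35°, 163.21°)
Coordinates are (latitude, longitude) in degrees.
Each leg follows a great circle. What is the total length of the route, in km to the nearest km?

4811 km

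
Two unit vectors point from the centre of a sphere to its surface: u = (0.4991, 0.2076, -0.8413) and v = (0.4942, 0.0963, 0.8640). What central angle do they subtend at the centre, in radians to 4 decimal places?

2.0491 rad

u·v = -0.4602; |u| = 1.0000, |v| = 1.0000.
cos θ = (u·v)/(|u||v|) = -0.4602, so θ = 2.0491 rad.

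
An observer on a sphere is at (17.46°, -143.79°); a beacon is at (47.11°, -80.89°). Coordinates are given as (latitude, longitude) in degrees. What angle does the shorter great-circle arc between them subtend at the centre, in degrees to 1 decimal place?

With latitudes φ₁ = 17.460°, φ₂ = 47.110° and longitude difference Δλ = 62.900°:
Haversine: a = sin²(Δφ/2) + cos φ₁ cos φ₂ sin²(Δλ/2) = 0.0655 + (0.9539)(0.6806)(0.2722) = 0.24221.
Central angle c = 2·arcsin(√a) = 1.02911 rad.
So the angular separation is 59.0°.

59.0°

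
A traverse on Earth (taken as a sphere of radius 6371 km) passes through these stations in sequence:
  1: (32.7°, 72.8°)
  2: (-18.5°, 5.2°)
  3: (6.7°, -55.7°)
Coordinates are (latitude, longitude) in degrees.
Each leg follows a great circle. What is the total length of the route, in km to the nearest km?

16399 km

Leg 1→2: central angle 1.4377 rad, distance 9159.7 km.
Leg 2→3: central angle 1.1362 rad, distance 7238.8 km.
Total: 9159.7 + 7238.8 ≈ 16399 km.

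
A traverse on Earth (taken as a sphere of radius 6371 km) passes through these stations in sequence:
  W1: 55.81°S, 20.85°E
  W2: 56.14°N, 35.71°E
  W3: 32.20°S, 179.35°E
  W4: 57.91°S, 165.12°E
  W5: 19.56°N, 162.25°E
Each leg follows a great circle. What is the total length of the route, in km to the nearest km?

40351 km

Leg W1→W2: central angle 1.9652 rad, distance 12520.4 km.
Leg W2→W3: central angle 2.5360 rad, distance 16157.0 km.
Leg W3→W4: central angle 0.4795 rad, distance 3055.1 km.
Leg W4→W5: central angle 1.3527 rad, distance 8618.4 km.
Total: 12520.4 + 16157.0 + 3055.1 + 8618.4 ≈ 40351 km.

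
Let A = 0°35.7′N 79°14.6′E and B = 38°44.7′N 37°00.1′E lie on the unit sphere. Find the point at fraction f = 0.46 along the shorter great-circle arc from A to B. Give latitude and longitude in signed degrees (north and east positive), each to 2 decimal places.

Central angle δ = 0.9473 rad. Interpolating on the sphere with fraction f = 0.46:
P = [sin((1−f)δ)·A + sin(fδ)·B] / sin δ = 0.6030·A + 0.5199·B in Cartesian coordinates,
giving P = (0.4364, 0.8364, 0.3317), i.e. latitude 19.37°, longitude 62.45°.

19.37°, 62.45°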